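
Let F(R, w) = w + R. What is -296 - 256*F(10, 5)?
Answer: -4136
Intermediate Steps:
F(R, w) = R + w
-296 - 256*F(10, 5) = -296 - 256*(10 + 5) = -296 - 256*15 = -296 - 3840 = -4136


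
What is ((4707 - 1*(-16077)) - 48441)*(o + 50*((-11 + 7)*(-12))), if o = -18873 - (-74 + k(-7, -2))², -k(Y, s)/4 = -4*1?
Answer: 548631909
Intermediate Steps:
k(Y, s) = 16 (k(Y, s) = -(-16) = -4*(-4) = 16)
o = -22237 (o = -18873 - (-74 + 16)² = -18873 - 1*(-58)² = -18873 - 1*3364 = -18873 - 3364 = -22237)
((4707 - 1*(-16077)) - 48441)*(o + 50*((-11 + 7)*(-12))) = ((4707 - 1*(-16077)) - 48441)*(-22237 + 50*((-11 + 7)*(-12))) = ((4707 + 16077) - 48441)*(-22237 + 50*(-4*(-12))) = (20784 - 48441)*(-22237 + 50*48) = -27657*(-22237 + 2400) = -27657*(-19837) = 548631909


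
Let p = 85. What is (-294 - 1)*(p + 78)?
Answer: -48085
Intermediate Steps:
(-294 - 1)*(p + 78) = (-294 - 1)*(85 + 78) = -295*163 = -48085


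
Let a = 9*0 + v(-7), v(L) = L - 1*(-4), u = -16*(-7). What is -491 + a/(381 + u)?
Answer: -242066/493 ≈ -491.01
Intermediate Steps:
u = 112
v(L) = 4 + L (v(L) = L + 4 = 4 + L)
a = -3 (a = 9*0 + (4 - 7) = 0 - 3 = -3)
-491 + a/(381 + u) = -491 - 3/(381 + 112) = -491 - 3/493 = -242066/493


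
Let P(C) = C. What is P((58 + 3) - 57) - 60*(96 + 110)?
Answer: -12356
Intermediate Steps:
P((58 + 3) - 57) - 60*(96 + 110) = ((58 + 3) - 57) - 60*(96 + 110) = (61 - 57) - 60*206 = 4 - 12360 = -12356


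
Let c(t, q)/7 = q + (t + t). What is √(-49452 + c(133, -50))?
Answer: 2*I*√11985 ≈ 218.95*I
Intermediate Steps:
c(t, q) = 7*q + 14*t (c(t, q) = 7*(q + (t + t)) = 7*(q + 2*t) = 7*q + 14*t)
√(-49452 + c(133, -50)) = √(-49452 + (7*(-50) + 14*133)) = √(-49452 + (-350 + 1862)) = √(-49452 + 1512) = √(-47940) = 2*I*√11985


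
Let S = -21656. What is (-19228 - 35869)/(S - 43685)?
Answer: 55097/65341 ≈ 0.84322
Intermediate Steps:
(-19228 - 35869)/(S - 43685) = (-19228 - 35869)/(-21656 - 43685) = -55097/(-65341) = -55097*(-1/65341) = 55097/65341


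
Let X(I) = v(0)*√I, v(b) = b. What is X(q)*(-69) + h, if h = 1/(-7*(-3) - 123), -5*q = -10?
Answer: -1/102 ≈ -0.0098039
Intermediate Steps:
q = 2 (q = -⅕*(-10) = 2)
X(I) = 0 (X(I) = 0*√I = 0)
h = -1/102 (h = 1/(21 - 123) = 1/(-102) = -1/102 ≈ -0.0098039)
X(q)*(-69) + h = 0*(-69) - 1/102 = 0 - 1/102 = -1/102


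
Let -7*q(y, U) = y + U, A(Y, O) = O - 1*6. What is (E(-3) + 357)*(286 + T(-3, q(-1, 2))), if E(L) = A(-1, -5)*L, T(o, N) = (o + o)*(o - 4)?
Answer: 127920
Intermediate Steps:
A(Y, O) = -6 + O (A(Y, O) = O - 6 = -6 + O)
q(y, U) = -U/7 - y/7 (q(y, U) = -(y + U)/7 = -(U + y)/7 = -U/7 - y/7)
T(o, N) = 2*o*(-4 + o) (T(o, N) = (2*o)*(-4 + o) = 2*o*(-4 + o))
E(L) = -11*L (E(L) = (-6 - 5)*L = -11*L)
(E(-3) + 357)*(286 + T(-3, q(-1, 2))) = (-11*(-3) + 357)*(286 + 2*(-3)*(-4 - 3)) = (33 + 357)*(286 + 2*(-3)*(-7)) = 390*(286 + 42) = 390*328 = 127920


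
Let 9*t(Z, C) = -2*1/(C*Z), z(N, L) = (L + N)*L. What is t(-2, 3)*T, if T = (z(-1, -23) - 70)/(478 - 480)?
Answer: -241/27 ≈ -8.9259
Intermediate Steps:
z(N, L) = L*(L + N)
t(Z, C) = -2/(9*C*Z) (t(Z, C) = (-2*1/(C*Z))/9 = (-2/(C*Z))/9 = -2/(9*C*Z))
T = -241 (T = (-23*(-23 - 1) - 70)/(478 - 480) = (-23*(-24) - 70)/(-2) = (552 - 70)*(-½) = 482*(-½) = -241)
t(-2, 3)*T = -2/9/(3*(-2))*(-241) = -2/9*⅓*(-½)*(-241) = (1/27)*(-241) = -241/27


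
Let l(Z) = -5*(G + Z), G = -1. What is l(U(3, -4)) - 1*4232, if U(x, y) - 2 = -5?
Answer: -4212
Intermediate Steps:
U(x, y) = -3 (U(x, y) = 2 - 5 = -3)
l(Z) = 5 - 5*Z (l(Z) = -5*(-1 + Z) = 5 - 5*Z)
l(U(3, -4)) - 1*4232 = (5 - 5*(-3)) - 1*4232 = (5 + 15) - 4232 = 20 - 4232 = -4212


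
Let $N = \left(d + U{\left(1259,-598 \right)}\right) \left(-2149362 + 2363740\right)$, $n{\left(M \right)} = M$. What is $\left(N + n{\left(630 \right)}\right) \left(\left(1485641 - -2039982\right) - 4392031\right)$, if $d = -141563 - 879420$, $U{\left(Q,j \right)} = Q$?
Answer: $189402326049917136$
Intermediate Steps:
$d = -1020983$ ($d = -141563 - 879420 = -1020983$)
$N = -218606391672$ ($N = \left(-1020983 + 1259\right) \left(-2149362 + 2363740\right) = \left(-1019724\right) 214378 = -218606391672$)
$\left(N + n{\left(630 \right)}\right) \left(\left(1485641 - -2039982\right) - 4392031\right) = \left(-218606391672 + 630\right) \left(\left(1485641 - -2039982\right) - 4392031\right) = - 218606391042 \left(\left(1485641 + 2039982\right) - 4392031\right) = - 218606391042 \left(3525623 - 4392031\right) = \left(-218606391042\right) \left(-866408\right) = 189402326049917136$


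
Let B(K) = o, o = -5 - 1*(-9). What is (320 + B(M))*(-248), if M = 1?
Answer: -80352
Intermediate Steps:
o = 4 (o = -5 + 9 = 4)
B(K) = 4
(320 + B(M))*(-248) = (320 + 4)*(-248) = 324*(-248) = -80352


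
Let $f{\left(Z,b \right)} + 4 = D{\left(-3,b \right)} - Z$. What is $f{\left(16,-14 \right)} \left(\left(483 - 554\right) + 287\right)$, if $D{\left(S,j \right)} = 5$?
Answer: $-3240$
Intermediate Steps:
$f{\left(Z,b \right)} = 1 - Z$ ($f{\left(Z,b \right)} = -4 - \left(-5 + Z\right) = 1 - Z$)
$f{\left(16,-14 \right)} \left(\left(483 - 554\right) + 287\right) = \left(1 - 16\right) \left(\left(483 - 554\right) + 287\right) = - 15 \left(-71 + 287\right) = \left(-15\right) 216 = -3240$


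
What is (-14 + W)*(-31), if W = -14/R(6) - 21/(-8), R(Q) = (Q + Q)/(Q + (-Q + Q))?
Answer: 4557/8 ≈ 569.63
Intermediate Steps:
R(Q) = 2 (R(Q) = (2*Q)/(Q + 0) = (2*Q)/Q = 2)
W = -35/8 (W = -14/2 - 21/(-8) = -14*½ - 21*(-⅛) = -7 + 21/8 = -35/8 ≈ -4.3750)
(-14 + W)*(-31) = (-14 - 35/8)*(-31) = -147/8*(-31) = 4557/8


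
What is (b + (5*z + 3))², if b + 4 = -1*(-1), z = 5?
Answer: 625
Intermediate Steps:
b = -3 (b = -4 - 1*(-1) = -4 + 1 = -3)
(b + (5*z + 3))² = (-3 + (5*5 + 3))² = (-3 + (25 + 3))² = (-3 + 28)² = 25² = 625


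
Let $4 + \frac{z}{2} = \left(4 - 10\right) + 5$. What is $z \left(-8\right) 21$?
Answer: $1680$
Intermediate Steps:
$z = -10$ ($z = -8 + 2 \left(\left(4 - 10\right) + 5\right) = -8 + 2 \left(-6 + 5\right) = -8 + 2 \left(-1\right) = -8 - 2 = -10$)
$z \left(-8\right) 21 = \left(-10\right) \left(-8\right) 21 = 80 \cdot 21 = 1680$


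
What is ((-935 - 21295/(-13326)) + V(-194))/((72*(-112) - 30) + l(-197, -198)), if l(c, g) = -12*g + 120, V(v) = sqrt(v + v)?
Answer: 12438515/74598948 - I*sqrt(97)/2799 ≈ 0.16674 - 0.0035187*I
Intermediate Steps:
V(v) = sqrt(2)*sqrt(v) (V(v) = sqrt(2*v) = sqrt(2)*sqrt(v))
l(c, g) = 120 - 12*g
((-935 - 21295/(-13326)) + V(-194))/((72*(-112) - 30) + l(-197, -198)) = ((-935 - 21295/(-13326)) + sqrt(2)*sqrt(-194))/((72*(-112) - 30) + (120 - 12*(-198))) = ((-935 - 21295*(-1/13326)) + sqrt(2)*(I*sqrt(194)))/((-8064 - 30) + (120 + 2376)) = ((-935 + 21295/13326) + 2*I*sqrt(97))/(-8094 + 2496) = (-12438515/13326 + 2*I*sqrt(97))/(-5598) = (-12438515/13326 + 2*I*sqrt(97))*(-1/5598) = 12438515/74598948 - I*sqrt(97)/2799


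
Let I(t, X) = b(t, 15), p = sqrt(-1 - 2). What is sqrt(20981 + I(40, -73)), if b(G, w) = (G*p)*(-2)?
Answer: sqrt(20981 - 80*I*sqrt(3)) ≈ 144.85 - 0.4783*I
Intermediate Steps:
p = I*sqrt(3) (p = sqrt(-3) = I*sqrt(3) ≈ 1.732*I)
b(G, w) = -2*I*G*sqrt(3) (b(G, w) = (G*(I*sqrt(3)))*(-2) = (I*G*sqrt(3))*(-2) = -2*I*G*sqrt(3))
I(t, X) = -2*I*t*sqrt(3)
sqrt(20981 + I(40, -73)) = sqrt(20981 - 2*I*40*sqrt(3)) = sqrt(20981 - 80*I*sqrt(3))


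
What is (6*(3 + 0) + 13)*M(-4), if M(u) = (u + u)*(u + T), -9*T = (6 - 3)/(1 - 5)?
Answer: 2914/3 ≈ 971.33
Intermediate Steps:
T = 1/12 (T = -(6 - 3)/(9*(1 - 5)) = -1/(3*(-4)) = -(-1)/(3*4) = -⅑*(-¾) = 1/12 ≈ 0.083333)
M(u) = 2*u*(1/12 + u) (M(u) = (u + u)*(u + 1/12) = (2*u)*(1/12 + u) = 2*u*(1/12 + u))
(6*(3 + 0) + 13)*M(-4) = (6*(3 + 0) + 13)*((⅙)*(-4)*(1 + 12*(-4))) = (6*3 + 13)*((⅙)*(-4)*(1 - 48)) = (18 + 13)*((⅙)*(-4)*(-47)) = 31*(94/3) = 2914/3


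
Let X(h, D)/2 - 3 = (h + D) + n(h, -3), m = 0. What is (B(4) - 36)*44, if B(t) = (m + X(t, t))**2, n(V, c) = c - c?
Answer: 19712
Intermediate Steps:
n(V, c) = 0
X(h, D) = 6 + 2*D + 2*h (X(h, D) = 6 + 2*((h + D) + 0) = 6 + 2*((D + h) + 0) = 6 + 2*(D + h) = 6 + (2*D + 2*h) = 6 + 2*D + 2*h)
B(t) = (6 + 4*t)**2 (B(t) = (0 + (6 + 2*t + 2*t))**2 = (0 + (6 + 4*t))**2 = (6 + 4*t)**2)
(B(4) - 36)*44 = (4*(3 + 2*4)**2 - 36)*44 = (4*(3 + 8)**2 - 36)*44 = (4*11**2 - 36)*44 = (4*121 - 36)*44 = (484 - 36)*44 = 448*44 = 19712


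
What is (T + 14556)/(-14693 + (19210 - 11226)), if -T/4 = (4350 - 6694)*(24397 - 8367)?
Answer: -150311836/6709 ≈ -22405.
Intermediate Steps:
T = 150297280 (T = -4*(4350 - 6694)*(24397 - 8367) = -(-9376)*16030 = -4*(-37574320) = 150297280)
(T + 14556)/(-14693 + (19210 - 11226)) = (150297280 + 14556)/(-14693 + (19210 - 11226)) = 150311836/(-14693 + 7984) = 150311836/(-6709) = 150311836*(-1/6709) = -150311836/6709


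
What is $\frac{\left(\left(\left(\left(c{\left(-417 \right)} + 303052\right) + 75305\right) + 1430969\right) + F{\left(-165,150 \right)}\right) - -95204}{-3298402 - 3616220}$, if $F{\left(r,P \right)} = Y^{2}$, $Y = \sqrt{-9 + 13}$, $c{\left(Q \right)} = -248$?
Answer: $- \frac{317381}{1152437} \approx -0.2754$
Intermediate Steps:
$Y = 2$ ($Y = \sqrt{4} = 2$)
$F{\left(r,P \right)} = 4$ ($F{\left(r,P \right)} = 2^{2} = 4$)
$\frac{\left(\left(\left(\left(c{\left(-417 \right)} + 303052\right) + 75305\right) + 1430969\right) + F{\left(-165,150 \right)}\right) - -95204}{-3298402 - 3616220} = \frac{\left(\left(\left(\left(-248 + 303052\right) + 75305\right) + 1430969\right) + 4\right) - -95204}{-3298402 - 3616220} = \frac{\left(\left(\left(302804 + 75305\right) + 1430969\right) + 4\right) + 95204}{-6914622} = \left(\left(\left(378109 + 1430969\right) + 4\right) + 95204\right) \left(- \frac{1}{6914622}\right) = \left(\left(1809078 + 4\right) + 95204\right) \left(- \frac{1}{6914622}\right) = \left(1809082 + 95204\right) \left(- \frac{1}{6914622}\right) = 1904286 \left(- \frac{1}{6914622}\right) = - \frac{317381}{1152437}$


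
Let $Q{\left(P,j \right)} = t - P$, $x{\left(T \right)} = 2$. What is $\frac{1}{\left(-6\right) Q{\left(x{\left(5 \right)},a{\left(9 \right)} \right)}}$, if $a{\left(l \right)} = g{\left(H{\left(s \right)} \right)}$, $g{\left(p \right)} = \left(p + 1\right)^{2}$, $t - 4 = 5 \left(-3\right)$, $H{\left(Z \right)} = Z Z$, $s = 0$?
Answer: $\frac{1}{78} \approx 0.012821$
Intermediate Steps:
$H{\left(Z \right)} = Z^{2}$
$t = -11$ ($t = 4 + 5 \left(-3\right) = 4 - 15 = -11$)
$g{\left(p \right)} = \left(1 + p\right)^{2}$
$a{\left(l \right)} = 1$ ($a{\left(l \right)} = \left(1 + 0^{2}\right)^{2} = \left(1 + 0\right)^{2} = 1^{2} = 1$)
$Q{\left(P,j \right)} = -11 - P$
$\frac{1}{\left(-6\right) Q{\left(x{\left(5 \right)},a{\left(9 \right)} \right)}} = \frac{1}{\left(-6\right) \left(-11 - 2\right)} = \frac{1}{\left(-6\right) \left(-13\right)} = \frac{1}{78}$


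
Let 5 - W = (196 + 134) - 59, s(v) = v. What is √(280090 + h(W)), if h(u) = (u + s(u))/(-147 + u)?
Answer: 3*√108333086/59 ≈ 529.24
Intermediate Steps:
W = -266 (W = 5 - ((196 + 134) - 59) = 5 - (330 - 59) = 5 - 1*271 = 5 - 271 = -266)
h(u) = 2*u/(-147 + u) (h(u) = (u + u)/(-147 + u) = (2*u)/(-147 + u) = 2*u/(-147 + u))
√(280090 + h(W)) = √(280090 + 2*(-266)/(-147 - 266)) = √(280090 + 2*(-266)/(-413)) = √(280090 + 2*(-266)*(-1/413)) = √(280090 + 76/59) = √(16525386/59) = 3*√108333086/59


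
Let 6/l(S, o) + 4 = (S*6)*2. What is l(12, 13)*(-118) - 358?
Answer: -12707/35 ≈ -363.06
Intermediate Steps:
l(S, o) = 6/(-4 + 12*S) (l(S, o) = 6/(-4 + (S*6)*2) = 6/(-4 + (6*S)*2) = 6/(-4 + 12*S))
l(12, 13)*(-118) - 358 = (3/(2*(-1 + 3*12)))*(-118) - 358 = (3/(2*(-1 + 36)))*(-118) - 358 = ((3/2)/35)*(-118) - 358 = ((3/2)*(1/35))*(-118) - 358 = (3/70)*(-118) - 358 = -177/35 - 358 = -12707/35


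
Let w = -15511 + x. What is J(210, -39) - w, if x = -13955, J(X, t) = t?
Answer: 29427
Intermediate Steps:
w = -29466 (w = -15511 - 13955 = -29466)
J(210, -39) - w = -39 - 1*(-29466) = -39 + 29466 = 29427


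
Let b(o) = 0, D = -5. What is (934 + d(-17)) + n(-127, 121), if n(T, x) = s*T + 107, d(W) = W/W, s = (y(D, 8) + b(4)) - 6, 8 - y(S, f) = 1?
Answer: 915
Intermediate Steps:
y(S, f) = 7 (y(S, f) = 8 - 1*1 = 8 - 1 = 7)
s = 1 (s = (7 + 0) - 6 = 7 - 6 = 1)
d(W) = 1
n(T, x) = 107 + T (n(T, x) = 1*T + 107 = T + 107 = 107 + T)
(934 + d(-17)) + n(-127, 121) = (934 + 1) + (107 - 127) = 935 - 20 = 915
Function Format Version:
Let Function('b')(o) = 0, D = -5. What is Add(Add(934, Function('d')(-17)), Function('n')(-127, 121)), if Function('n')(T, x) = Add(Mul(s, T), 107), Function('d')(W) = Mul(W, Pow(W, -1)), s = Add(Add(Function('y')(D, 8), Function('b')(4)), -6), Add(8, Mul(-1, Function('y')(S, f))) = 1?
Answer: 915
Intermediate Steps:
Function('y')(S, f) = 7 (Function('y')(S, f) = Add(8, Mul(-1, 1)) = Add(8, -1) = 7)
s = 1 (s = Add(Add(7, 0), -6) = Add(7, -6) = 1)
Function('d')(W) = 1
Function('n')(T, x) = Add(107, T) (Function('n')(T, x) = Add(Mul(1, T), 107) = Add(T, 107) = Add(107, T))
Add(Add(934, Function('d')(-17)), Function('n')(-127, 121)) = Add(Add(934, 1), Add(107, -127)) = Add(935, -20) = 915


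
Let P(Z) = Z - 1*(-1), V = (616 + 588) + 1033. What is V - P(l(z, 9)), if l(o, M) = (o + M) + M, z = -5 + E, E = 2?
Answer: 2221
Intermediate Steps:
z = -3 (z = -5 + 2 = -3)
l(o, M) = o + 2*M (l(o, M) = (M + o) + M = o + 2*M)
V = 2237 (V = 1204 + 1033 = 2237)
P(Z) = 1 + Z (P(Z) = Z + 1 = 1 + Z)
V - P(l(z, 9)) = 2237 - (1 + (-3 + 2*9)) = 2237 - (1 + (-3 + 18)) = 2237 - (1 + 15) = 2237 - 1*16 = 2237 - 16 = 2221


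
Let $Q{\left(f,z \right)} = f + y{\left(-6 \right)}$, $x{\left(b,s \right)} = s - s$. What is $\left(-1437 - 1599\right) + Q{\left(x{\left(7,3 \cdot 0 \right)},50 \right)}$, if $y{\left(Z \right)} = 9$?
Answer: $-3027$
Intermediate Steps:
$x{\left(b,s \right)} = 0$
$Q{\left(f,z \right)} = 9 + f$ ($Q{\left(f,z \right)} = f + 9 = 9 + f$)
$\left(-1437 - 1599\right) + Q{\left(x{\left(7,3 \cdot 0 \right)},50 \right)} = \left(-1437 - 1599\right) + \left(9 + 0\right) = -3036 + 9 = -3027$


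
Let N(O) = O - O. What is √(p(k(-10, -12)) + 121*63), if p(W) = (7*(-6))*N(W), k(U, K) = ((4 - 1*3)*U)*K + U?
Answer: 33*√7 ≈ 87.310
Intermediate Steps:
k(U, K) = U + K*U (k(U, K) = ((4 - 3)*U)*K + U = (1*U)*K + U = U*K + U = K*U + U = U + K*U)
N(O) = 0
p(W) = 0 (p(W) = (7*(-6))*0 = -42*0 = 0)
√(p(k(-10, -12)) + 121*63) = √(0 + 121*63) = √(0 + 7623) = √7623 = 33*√7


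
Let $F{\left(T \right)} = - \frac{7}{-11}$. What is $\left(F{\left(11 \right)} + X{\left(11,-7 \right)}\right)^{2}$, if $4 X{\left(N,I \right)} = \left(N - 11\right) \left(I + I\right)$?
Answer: $\frac{49}{121} \approx 0.40496$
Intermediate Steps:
$F{\left(T \right)} = \frac{7}{11}$ ($F{\left(T \right)} = \left(-7\right) \left(- \frac{1}{11}\right) = \frac{7}{11}$)
$X{\left(N,I \right)} = \frac{I \left(-11 + N\right)}{2}$ ($X{\left(N,I \right)} = \frac{\left(N - 11\right) \left(I + I\right)}{4} = \frac{\left(-11 + N\right) 2 I}{4} = \frac{2 I \left(-11 + N\right)}{4} = \frac{I \left(-11 + N\right)}{2}$)
$\left(F{\left(11 \right)} + X{\left(11,-7 \right)}\right)^{2} = \left(\frac{7}{11} + \frac{1}{2} \left(-7\right) \left(-11 + 11\right)\right)^{2} = \left(\frac{7}{11} + \frac{1}{2} \left(-7\right) 0\right)^{2} = \left(\frac{7}{11} + 0\right)^{2} = \left(\frac{7}{11}\right)^{2} = \frac{49}{121}$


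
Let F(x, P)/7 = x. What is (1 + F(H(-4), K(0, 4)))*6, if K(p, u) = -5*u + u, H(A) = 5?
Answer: 216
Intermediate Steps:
K(p, u) = -4*u
F(x, P) = 7*x
(1 + F(H(-4), K(0, 4)))*6 = (1 + 7*5)*6 = (1 + 35)*6 = 36*6 = 216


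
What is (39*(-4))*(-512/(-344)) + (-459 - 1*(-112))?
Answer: -24905/43 ≈ -579.19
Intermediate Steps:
(39*(-4))*(-512/(-344)) + (-459 - 1*(-112)) = -(-79872)*(-1)/344 + (-459 + 112) = -156*64/43 - 347 = -9984/43 - 347 = -24905/43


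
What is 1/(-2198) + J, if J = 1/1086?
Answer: 278/596757 ≈ 0.00046585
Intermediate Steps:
J = 1/1086 ≈ 0.00092081
1/(-2198) + J = 1/(-2198) + 1/1086 = -1/2198 + 1/1086 = 278/596757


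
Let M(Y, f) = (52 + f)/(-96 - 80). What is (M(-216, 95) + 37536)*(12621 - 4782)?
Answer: 51785915571/176 ≈ 2.9424e+8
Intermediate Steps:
M(Y, f) = -13/44 - f/176 (M(Y, f) = (52 + f)/(-176) = (52 + f)*(-1/176) = -13/44 - f/176)
(M(-216, 95) + 37536)*(12621 - 4782) = ((-13/44 - 1/176*95) + 37536)*(12621 - 4782) = ((-13/44 - 95/176) + 37536)*7839 = (-147/176 + 37536)*7839 = (6606189/176)*7839 = 51785915571/176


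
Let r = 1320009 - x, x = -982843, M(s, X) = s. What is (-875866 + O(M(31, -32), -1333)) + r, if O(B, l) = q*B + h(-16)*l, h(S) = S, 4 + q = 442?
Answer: 1461892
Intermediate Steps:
q = 438 (q = -4 + 442 = 438)
r = 2302852 (r = 1320009 - 1*(-982843) = 1320009 + 982843 = 2302852)
O(B, l) = -16*l + 438*B (O(B, l) = 438*B - 16*l = -16*l + 438*B)
(-875866 + O(M(31, -32), -1333)) + r = (-875866 + (-16*(-1333) + 438*31)) + 2302852 = (-875866 + (21328 + 13578)) + 2302852 = (-875866 + 34906) + 2302852 = -840960 + 2302852 = 1461892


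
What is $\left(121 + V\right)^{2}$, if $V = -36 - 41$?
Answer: $1936$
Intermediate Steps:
$V = -77$ ($V = -36 - 41 = -77$)
$\left(121 + V\right)^{2} = \left(121 - 77\right)^{2} = 44^{2} = 1936$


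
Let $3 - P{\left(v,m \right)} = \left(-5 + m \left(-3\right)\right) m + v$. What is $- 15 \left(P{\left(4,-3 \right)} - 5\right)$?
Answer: $-90$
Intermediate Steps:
$P{\left(v,m \right)} = 3 - v - m \left(-5 - 3 m\right)$ ($P{\left(v,m \right)} = 3 - \left(\left(-5 + m \left(-3\right)\right) m + v\right) = 3 - \left(\left(-5 - 3 m\right) m + v\right) = 3 - \left(m \left(-5 - 3 m\right) + v\right) = 3 - \left(v + m \left(-5 - 3 m\right)\right) = 3 - v - m \left(-5 - 3 m\right)$)
$- 15 \left(P{\left(4,-3 \right)} - 5\right) = - 15 \left(\left(3 - 4 + 3 \left(-3\right)^{2} + 5 \left(-3\right)\right) - 5\right) = - 15 \left(\left(3 - 4 + 3 \cdot 9 - 15\right) - 5\right) = - 15 \left(\left(3 - 4 + 27 - 15\right) - 5\right) = - 15 \left(11 - 5\right) = \left(-15\right) 6 = -90$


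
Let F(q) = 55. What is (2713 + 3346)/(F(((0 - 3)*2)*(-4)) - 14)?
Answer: 6059/41 ≈ 147.78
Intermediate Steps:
(2713 + 3346)/(F(((0 - 3)*2)*(-4)) - 14) = (2713 + 3346)/(55 - 14) = 6059/41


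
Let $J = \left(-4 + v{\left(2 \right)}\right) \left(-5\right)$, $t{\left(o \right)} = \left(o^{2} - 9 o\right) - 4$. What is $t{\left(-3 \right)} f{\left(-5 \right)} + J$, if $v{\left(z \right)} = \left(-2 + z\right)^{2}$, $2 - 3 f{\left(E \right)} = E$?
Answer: $\frac{284}{3} \approx 94.667$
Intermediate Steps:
$t{\left(o \right)} = -4 + o^{2} - 9 o$
$f{\left(E \right)} = \frac{2}{3} - \frac{E}{3}$
$J = 20$ ($J = \left(-4 + \left(-2 + 2\right)^{2}\right) \left(-5\right) = \left(-4 + 0^{2}\right) \left(-5\right) = \left(-4 + 0\right) \left(-5\right) = \left(-4\right) \left(-5\right) = 20$)
$t{\left(-3 \right)} f{\left(-5 \right)} + J = \left(-4 + \left(-3\right)^{2} - -27\right) \left(\frac{2}{3} - - \frac{5}{3}\right) + 20 = \left(-4 + 9 + 27\right) \left(\frac{2}{3} + \frac{5}{3}\right) + 20 = 32 \cdot \frac{7}{3} + 20 = \frac{224}{3} + 20 = \frac{284}{3}$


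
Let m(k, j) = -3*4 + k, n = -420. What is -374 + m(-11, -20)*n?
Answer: 9286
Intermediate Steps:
m(k, j) = -12 + k
-374 + m(-11, -20)*n = -374 + (-12 - 11)*(-420) = -374 - 23*(-420) = -374 + 9660 = 9286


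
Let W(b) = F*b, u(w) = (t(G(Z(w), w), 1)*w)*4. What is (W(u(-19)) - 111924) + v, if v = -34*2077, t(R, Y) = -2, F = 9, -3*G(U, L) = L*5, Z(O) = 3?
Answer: -181174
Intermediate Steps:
G(U, L) = -5*L/3 (G(U, L) = -L*5/3 = -5*L/3)
u(w) = -8*w (u(w) = -2*w*4 = -8*w)
v = -70618
W(b) = 9*b
(W(u(-19)) - 111924) + v = (9*(-8*(-19)) - 111924) - 70618 = (9*152 - 111924) - 70618 = (1368 - 111924) - 70618 = -110556 - 70618 = -181174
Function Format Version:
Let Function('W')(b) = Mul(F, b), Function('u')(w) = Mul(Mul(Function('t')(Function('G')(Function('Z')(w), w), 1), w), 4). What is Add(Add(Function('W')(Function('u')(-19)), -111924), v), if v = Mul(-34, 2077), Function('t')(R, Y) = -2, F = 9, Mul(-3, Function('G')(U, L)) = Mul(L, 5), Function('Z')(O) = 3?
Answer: -181174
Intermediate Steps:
Function('G')(U, L) = Mul(Rational(-5, 3), L) (Function('G')(U, L) = Mul(Rational(-1, 3), Mul(L, 5)) = Mul(Rational(-1, 3), Mul(5, L)) = Mul(Rational(-5, 3), L))
Function('u')(w) = Mul(-8, w) (Function('u')(w) = Mul(Mul(-2, w), 4) = Mul(-8, w))
v = -70618
Function('W')(b) = Mul(9, b)
Add(Add(Function('W')(Function('u')(-19)), -111924), v) = Add(Add(Mul(9, Mul(-8, -19)), -111924), -70618) = Add(Add(Mul(9, 152), -111924), -70618) = Add(Add(1368, -111924), -70618) = Add(-110556, -70618) = -181174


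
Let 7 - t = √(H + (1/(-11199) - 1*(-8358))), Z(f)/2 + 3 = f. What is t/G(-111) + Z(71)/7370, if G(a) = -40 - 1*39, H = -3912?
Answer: -20423/291115 + √557606642847/884721 ≈ 0.77388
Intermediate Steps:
Z(f) = -6 + 2*f
t = 7 - √557606642847/11199 (t = 7 - √(-3912 + (1/(-11199) - 1*(-8358))) = 7 - √(-3912 + (-1/11199 + 8358)) = 7 - √(-3912 + 93601241/11199) = 7 - √(49790753/11199) = 7 - √557606642847/11199 ≈ -59.678)
G(a) = -79 (G(a) = -40 - 39 = -79)
t/G(-111) + Z(71)/7370 = (7 - √557606642847/11199)/(-79) + (-6 + 2*71)/7370 = (7 - √557606642847/11199)*(-1/79) + (-6 + 142)*(1/7370) = (-7/79 + √557606642847/884721) + 136*(1/7370) = (-7/79 + √557606642847/884721) + 68/3685 = -20423/291115 + √557606642847/884721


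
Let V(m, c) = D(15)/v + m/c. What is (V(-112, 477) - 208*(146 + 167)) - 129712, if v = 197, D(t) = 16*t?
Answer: -18306572288/93969 ≈ -1.9482e+5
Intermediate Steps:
V(m, c) = 240/197 + m/c (V(m, c) = (16*15)/197 + m/c = 240*(1/197) + m/c = 240/197 + m/c)
(V(-112, 477) - 208*(146 + 167)) - 129712 = ((240/197 - 112/477) - 208*(146 + 167)) - 129712 = ((240/197 - 112*1/477) - 208*313) - 129712 = ((240/197 - 112/477) - 65104) - 129712 = (92416/93969 - 65104) - 129712 = -6117665360/93969 - 129712 = -18306572288/93969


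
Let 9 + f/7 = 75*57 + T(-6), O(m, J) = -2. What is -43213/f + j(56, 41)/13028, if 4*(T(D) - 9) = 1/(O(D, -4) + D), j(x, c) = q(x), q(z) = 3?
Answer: -18012454069/12475521604 ≈ -1.4438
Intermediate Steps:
j(x, c) = 3
T(D) = 9 + 1/(4*(-2 + D))
f = 957593/32 (f = -63 + 7*(75*57 + (-71 + 36*(-6))/(4*(-2 - 6))) = -63 + 7*(4275 + (1/4)*(-71 - 216)/(-8)) = -63 + 7*(4275 + (1/4)*(-1/8)*(-287)) = -63 + 7*(4275 + 287/32) = -63 + 7*(137087/32) = -63 + 959609/32 = 957593/32 ≈ 29925.)
-43213/f + j(56, 41)/13028 = -43213/957593/32 + 3/13028 = -43213*32/957593 + 3*(1/13028) = -1382816/957593 + 3/13028 = -18012454069/12475521604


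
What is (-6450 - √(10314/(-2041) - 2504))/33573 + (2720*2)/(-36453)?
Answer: -139252990/407945523 - I*√10451916098/68522493 ≈ -0.34135 - 0.001492*I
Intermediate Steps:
(-6450 - √(10314/(-2041) - 2504))/33573 + (2720*2)/(-36453) = (-6450 - √(10314*(-1/2041) - 2504))*(1/33573) + 5440*(-1/36453) = (-6450 - √(-10314/2041 - 2504))*(1/33573) - 5440/36453 = (-6450 - √(-5120978/2041))*(1/33573) - 5440/36453 = (-6450 - I*√10451916098/2041)*(1/33573) - 5440/36453 = (-2150/11191 - I*√10451916098/68522493) - 5440/36453 = -139252990/407945523 - I*√10451916098/68522493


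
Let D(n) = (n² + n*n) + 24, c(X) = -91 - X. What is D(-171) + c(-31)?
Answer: 58446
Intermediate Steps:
D(n) = 24 + 2*n² (D(n) = (n² + n²) + 24 = 2*n² + 24 = 24 + 2*n²)
D(-171) + c(-31) = (24 + 2*(-171)²) + (-91 - 1*(-31)) = (24 + 2*29241) + (-91 + 31) = (24 + 58482) - 60 = 58506 - 60 = 58446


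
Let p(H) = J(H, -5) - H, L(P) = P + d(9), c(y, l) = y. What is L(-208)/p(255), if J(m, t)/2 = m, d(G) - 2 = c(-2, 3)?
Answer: -208/255 ≈ -0.81569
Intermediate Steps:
d(G) = 0 (d(G) = 2 - 2 = 0)
J(m, t) = 2*m
L(P) = P (L(P) = P + 0 = P)
p(H) = H (p(H) = 2*H - H = H)
L(-208)/p(255) = -208/255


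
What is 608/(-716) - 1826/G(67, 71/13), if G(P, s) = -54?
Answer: 159323/4833 ≈ 32.966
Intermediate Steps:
608/(-716) - 1826/G(67, 71/13) = 608/(-716) - 1826/(-54) = 608*(-1/716) - 1826*(-1/54) = -152/179 + 913/27 = 159323/4833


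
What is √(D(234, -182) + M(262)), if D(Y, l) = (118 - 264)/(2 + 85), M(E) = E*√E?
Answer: √(-12702 + 1983078*√262)/87 ≈ 65.109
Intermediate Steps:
M(E) = E^(3/2)
D(Y, l) = -146/87
√(D(234, -182) + M(262)) = √(-146/87 + 262^(3/2)) = √(-146/87 + 262*√262)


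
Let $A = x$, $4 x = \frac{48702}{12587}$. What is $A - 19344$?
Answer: $- \frac{486941505}{25174} \approx -19343.0$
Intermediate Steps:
$x = \frac{24351}{25174}$ ($x = \frac{48702 \cdot \frac{1}{12587}}{4} = \frac{1}{4} \cdot \frac{48702}{12587} = \frac{24351}{25174} \approx 0.96731$)
$A = \frac{24351}{25174} \approx 0.96731$
$A - 19344 = \frac{24351}{25174} - 19344 = - \frac{486941505}{25174}$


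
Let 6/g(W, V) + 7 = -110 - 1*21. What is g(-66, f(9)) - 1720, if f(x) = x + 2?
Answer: -39561/23 ≈ -1720.0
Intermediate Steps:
f(x) = 2 + x
g(W, V) = -1/23 (g(W, V) = 6/(-7 + (-110 - 1*21)) = 6/(-7 + (-110 - 21)) = 6/(-7 - 131) = 6/(-138) = 6*(-1/138) = -1/23)
g(-66, f(9)) - 1720 = -1/23 - 1720 = -39561/23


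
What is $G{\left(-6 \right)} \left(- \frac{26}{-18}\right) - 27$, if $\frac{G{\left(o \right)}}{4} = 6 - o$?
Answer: $\frac{127}{3} \approx 42.333$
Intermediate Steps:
$G{\left(o \right)} = 24 - 4 o$ ($G{\left(o \right)} = 4 \left(6 - o\right) = 24 - 4 o$)
$G{\left(-6 \right)} \left(- \frac{26}{-18}\right) - 27 = \left(24 - -24\right) \left(- \frac{26}{-18}\right) - 27 = \left(24 + 24\right) \left(\left(-26\right) \left(- \frac{1}{18}\right)\right) - 27 = 48 \cdot \frac{13}{9} - 27 = \frac{208}{3} - 27 = \frac{127}{3}$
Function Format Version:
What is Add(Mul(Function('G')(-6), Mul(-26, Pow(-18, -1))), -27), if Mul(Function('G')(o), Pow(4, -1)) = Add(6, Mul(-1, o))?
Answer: Rational(127, 3) ≈ 42.333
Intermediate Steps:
Function('G')(o) = Add(24, Mul(-4, o)) (Function('G')(o) = Mul(4, Add(6, Mul(-1, o))) = Add(24, Mul(-4, o)))
Add(Mul(Function('G')(-6), Mul(-26, Pow(-18, -1))), -27) = Add(Mul(Add(24, Mul(-4, -6)), Mul(-26, Pow(-18, -1))), -27) = Add(Mul(Add(24, 24), Mul(-26, Rational(-1, 18))), -27) = Add(Mul(48, Rational(13, 9)), -27) = Add(Rational(208, 3), -27) = Rational(127, 3)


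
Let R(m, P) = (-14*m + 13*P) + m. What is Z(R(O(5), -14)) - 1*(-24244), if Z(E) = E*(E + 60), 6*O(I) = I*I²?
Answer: 7276753/36 ≈ 2.0213e+5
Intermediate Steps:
O(I) = I³/6 (O(I) = (I*I²)/6 = I³/6)
R(m, P) = -13*m + 13*P
Z(E) = E*(60 + E)
Z(R(O(5), -14)) - 1*(-24244) = (-13*5³/6 + 13*(-14))*(60 + (-13*5³/6 + 13*(-14))) - 1*(-24244) = (-13*125/6 - 182)*(60 + (-13*125/6 - 182)) + 24244 = (-1625/6 - 182)*(60 + (-1625/6 - 182)) + 24244 = -2717*(60 - 2717/6)/6 + 24244 = -2717/6*(-2357/6) + 24244 = 6403969/36 + 24244 = 7276753/36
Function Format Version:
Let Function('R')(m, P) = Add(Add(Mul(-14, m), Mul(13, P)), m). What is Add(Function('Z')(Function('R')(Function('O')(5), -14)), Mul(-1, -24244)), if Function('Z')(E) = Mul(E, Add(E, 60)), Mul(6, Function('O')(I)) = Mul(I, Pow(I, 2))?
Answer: Rational(7276753, 36) ≈ 2.0213e+5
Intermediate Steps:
Function('O')(I) = Mul(Rational(1, 6), Pow(I, 3)) (Function('O')(I) = Mul(Rational(1, 6), Mul(I, Pow(I, 2))) = Mul(Rational(1, 6), Pow(I, 3)))
Function('R')(m, P) = Add(Mul(-13, m), Mul(13, P))
Function('Z')(E) = Mul(E, Add(60, E))
Add(Function('Z')(Function('R')(Function('O')(5), -14)), Mul(-1, -24244)) = Add(Mul(Add(Mul(-13, Mul(Rational(1, 6), Pow(5, 3))), Mul(13, -14)), Add(60, Add(Mul(-13, Mul(Rational(1, 6), Pow(5, 3))), Mul(13, -14)))), Mul(-1, -24244)) = Add(Mul(Add(Mul(-13, Mul(Rational(1, 6), 125)), -182), Add(60, Add(Mul(-13, Mul(Rational(1, 6), 125)), -182))), 24244) = Add(Mul(Add(Mul(-13, Rational(125, 6)), -182), Add(60, Add(Mul(-13, Rational(125, 6)), -182))), 24244) = Add(Mul(Add(Rational(-1625, 6), -182), Add(60, Add(Rational(-1625, 6), -182))), 24244) = Add(Mul(Rational(-2717, 6), Add(60, Rational(-2717, 6))), 24244) = Add(Mul(Rational(-2717, 6), Rational(-2357, 6)), 24244) = Add(Rational(6403969, 36), 24244) = Rational(7276753, 36)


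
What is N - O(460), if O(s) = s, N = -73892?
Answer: -74352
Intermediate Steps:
N - O(460) = -73892 - 1*460 = -73892 - 460 = -74352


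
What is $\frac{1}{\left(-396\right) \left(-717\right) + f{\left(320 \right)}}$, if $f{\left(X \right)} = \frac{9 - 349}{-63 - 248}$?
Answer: $\frac{311}{88303192} \approx 3.522 \cdot 10^{-6}$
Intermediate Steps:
$f{\left(X \right)} = \frac{340}{311}$ ($f{\left(X \right)} = - \frac{340}{-311} = \left(-340\right) \left(- \frac{1}{311}\right) = \frac{340}{311}$)
$\frac{1}{\left(-396\right) \left(-717\right) + f{\left(320 \right)}} = \frac{1}{\left(-396\right) \left(-717\right) + \frac{340}{311}} = \frac{1}{283932 + \frac{340}{311}} = \frac{1}{\frac{88303192}{311}} = \frac{311}{88303192}$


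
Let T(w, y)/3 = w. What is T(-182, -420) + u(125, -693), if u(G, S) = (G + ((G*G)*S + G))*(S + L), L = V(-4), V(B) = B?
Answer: 7547028329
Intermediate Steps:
L = -4
T(w, y) = 3*w
u(G, S) = (-4 + S)*(2*G + S*G²) (u(G, S) = (G + ((G*G)*S + G))*(S - 4) = (G + (G²*S + G))*(-4 + S) = (G + (S*G² + G))*(-4 + S) = (G + (G + S*G²))*(-4 + S) = (2*G + S*G²)*(-4 + S) = (-4 + S)*(2*G + S*G²))
T(-182, -420) + u(125, -693) = 3*(-182) + 125*(-8 + 2*(-693) + 125*(-693)² - 4*125*(-693)) = -546 + 125*(-8 - 1386 + 125*480249 + 346500) = -546 + 125*(-8 - 1386 + 60031125 + 346500) = -546 + 125*60376231 = -546 + 7547028875 = 7547028329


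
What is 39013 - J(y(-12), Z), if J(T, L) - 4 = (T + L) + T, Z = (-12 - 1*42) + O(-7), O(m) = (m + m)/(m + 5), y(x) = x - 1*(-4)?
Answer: 39072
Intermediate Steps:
y(x) = 4 + x (y(x) = x + 4 = 4 + x)
O(m) = 2*m/(5 + m) (O(m) = (2*m)/(5 + m) = 2*m/(5 + m))
Z = -47 (Z = (-12 - 1*42) + 2*(-7)/(5 - 7) = (-12 - 42) + 2*(-7)/(-2) = -54 + 2*(-7)*(-½) = -54 + 7 = -47)
J(T, L) = 4 + L + 2*T (J(T, L) = 4 + ((T + L) + T) = 4 + ((L + T) + T) = 4 + (L + 2*T) = 4 + L + 2*T)
39013 - J(y(-12), Z) = 39013 - (4 - 47 + 2*(4 - 12)) = 39013 - (4 - 47 + 2*(-8)) = 39013 - (4 - 47 - 16) = 39013 - 1*(-59) = 39013 + 59 = 39072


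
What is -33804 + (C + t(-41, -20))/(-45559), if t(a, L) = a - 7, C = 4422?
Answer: -1540080810/45559 ≈ -33804.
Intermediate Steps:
t(a, L) = -7 + a
-33804 + (C + t(-41, -20))/(-45559) = -33804 + (4422 + (-7 - 41))/(-45559) = -33804 + (4422 - 48)*(-1/45559) = -33804 + 4374*(-1/45559) = -33804 - 4374/45559 = -1540080810/45559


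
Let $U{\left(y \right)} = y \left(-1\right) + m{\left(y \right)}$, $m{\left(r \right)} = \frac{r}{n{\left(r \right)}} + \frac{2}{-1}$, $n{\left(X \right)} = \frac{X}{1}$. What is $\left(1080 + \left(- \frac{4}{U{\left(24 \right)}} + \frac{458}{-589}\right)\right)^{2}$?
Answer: $\frac{252616247936836}{216825625} \approx 1.1651 \cdot 10^{6}$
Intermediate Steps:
$n{\left(X \right)} = X$ ($n{\left(X \right)} = X 1 = X$)
$m{\left(r \right)} = -1$ ($m{\left(r \right)} = \frac{r}{r} + \frac{2}{-1} = 1 + 2 \left(-1\right) = 1 - 2 = -1$)
$U{\left(y \right)} = -1 - y$ ($U{\left(y \right)} = y \left(-1\right) - 1 = - y - 1 = -1 - y$)
$\left(1080 + \left(- \frac{4}{U{\left(24 \right)}} + \frac{458}{-589}\right)\right)^{2} = \left(1080 - \left(\frac{458}{589} + \frac{4}{-1 - 24}\right)\right)^{2} = \left(1080 - \left(\frac{458}{589} + \frac{4}{-25}\right)\right)^{2} = \left(1080 - \frac{9094}{14725}\right)^{2} = \left(\frac{15893906}{14725}\right)^{2} = \frac{252616247936836}{216825625}$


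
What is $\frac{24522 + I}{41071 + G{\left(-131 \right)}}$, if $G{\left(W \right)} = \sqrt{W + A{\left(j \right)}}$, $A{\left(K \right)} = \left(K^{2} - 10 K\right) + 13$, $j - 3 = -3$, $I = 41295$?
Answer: $\frac{38072817}{23758129} - \frac{927 i \sqrt{118}}{23758129} \approx 1.6025 - 0.00042385 i$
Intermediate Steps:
$j = 0$ ($j = 3 - 3 = 0$)
$A{\left(K \right)} = 13 + K^{2} - 10 K$
$G{\left(W \right)} = \sqrt{13 + W}$ ($G{\left(W \right)} = \sqrt{W + \left(13 + 0^{2} - 0\right)} = \sqrt{W + \left(13 + 0 + 0\right)} = \sqrt{W + 13} = \sqrt{13 + W}$)
$\frac{24522 + I}{41071 + G{\left(-131 \right)}} = \frac{24522 + 41295}{41071 + \sqrt{13 - 131}} = \frac{65817}{41071 + \sqrt{-118}} = \frac{65817}{41071 + i \sqrt{118}}$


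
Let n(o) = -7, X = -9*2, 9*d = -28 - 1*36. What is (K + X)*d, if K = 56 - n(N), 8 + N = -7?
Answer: -320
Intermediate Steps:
d = -64/9 (d = (-28 - 1*36)/9 = (-28 - 36)/9 = (⅑)*(-64) = -64/9 ≈ -7.1111)
X = -18
N = -15 (N = -8 - 7 = -15)
K = 63 (K = 56 - 1*(-7) = 56 + 7 = 63)
(K + X)*d = (63 - 18)*(-64/9) = 45*(-64/9) = -320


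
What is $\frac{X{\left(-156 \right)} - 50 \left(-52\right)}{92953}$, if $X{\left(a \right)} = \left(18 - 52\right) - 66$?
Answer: $\frac{2500}{92953} \approx 0.026895$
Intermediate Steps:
$X{\left(a \right)} = -100$ ($X{\left(a \right)} = -34 - 66 = -100$)
$\frac{X{\left(-156 \right)} - 50 \left(-52\right)}{92953} = \frac{-100 - 50 \left(-52\right)}{92953} = \left(-100 - -2600\right) \frac{1}{92953} = \left(-100 + 2600\right) \frac{1}{92953} = 2500 \cdot \frac{1}{92953} = \frac{2500}{92953}$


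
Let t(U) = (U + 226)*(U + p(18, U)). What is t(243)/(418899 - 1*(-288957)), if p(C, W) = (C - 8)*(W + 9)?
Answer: 431949/235952 ≈ 1.8307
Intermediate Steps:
p(C, W) = (-8 + C)*(9 + W)
t(U) = (90 + 11*U)*(226 + U) (t(U) = (U + 226)*(U + (-72 - 8*U + 9*18 + 18*U)) = (226 + U)*(U + (-72 - 8*U + 162 + 18*U)) = (226 + U)*(U + (90 + 10*U)) = (226 + U)*(90 + 11*U) = (90 + 11*U)*(226 + U))
t(243)/(418899 - 1*(-288957)) = (20340 + 11*243**2 + 2576*243)/(418899 - 1*(-288957)) = (20340 + 11*59049 + 625968)/(418899 + 288957) = (20340 + 649539 + 625968)/707856 = 1295847*(1/707856) = 431949/235952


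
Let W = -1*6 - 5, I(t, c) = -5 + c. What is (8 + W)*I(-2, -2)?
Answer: 21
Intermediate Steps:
W = -11 (W = -6 - 5 = -11)
(8 + W)*I(-2, -2) = (8 - 11)*(-5 - 2) = -3*(-7) = 21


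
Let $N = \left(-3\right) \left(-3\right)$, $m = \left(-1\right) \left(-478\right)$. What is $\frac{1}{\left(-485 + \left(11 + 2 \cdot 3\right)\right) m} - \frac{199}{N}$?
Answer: $- \frac{4946345}{223704} \approx -22.111$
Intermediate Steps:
$m = 478$
$N = 9$
$\frac{1}{\left(-485 + \left(11 + 2 \cdot 3\right)\right) m} - \frac{199}{N} = \frac{1}{\left(-485 + \left(11 + 2 \cdot 3\right)\right) 478} - \frac{199}{9} = \frac{1}{-485 + \left(11 + 6\right)} \frac{1}{478} - \frac{199}{9} = \frac{1}{-485 + 17} \cdot \frac{1}{478} - \frac{199}{9} = \frac{1}{-468} \cdot \frac{1}{478} - \frac{199}{9} = \left(- \frac{1}{468}\right) \frac{1}{478} - \frac{199}{9} = - \frac{1}{223704} - \frac{199}{9} = - \frac{4946345}{223704}$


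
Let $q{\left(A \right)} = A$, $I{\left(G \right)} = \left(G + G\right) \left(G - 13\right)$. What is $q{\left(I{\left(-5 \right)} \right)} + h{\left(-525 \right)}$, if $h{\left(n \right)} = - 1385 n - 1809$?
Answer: $725496$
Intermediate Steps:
$I{\left(G \right)} = 2 G \left(-13 + G\right)$
$h{\left(n \right)} = -1809 - 1385 n$
$q{\left(I{\left(-5 \right)} \right)} + h{\left(-525 \right)} = 2 \left(-5\right) \left(-13 - 5\right) - -725316 = 2 \left(-5\right) \left(-18\right) + \left(-1809 + 727125\right) = 180 + 725316 = 725496$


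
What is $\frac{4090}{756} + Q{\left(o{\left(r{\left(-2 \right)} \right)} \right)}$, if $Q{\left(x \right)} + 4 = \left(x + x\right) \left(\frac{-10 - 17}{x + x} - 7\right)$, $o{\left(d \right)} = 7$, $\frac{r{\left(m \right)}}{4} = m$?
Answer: $- \frac{46717}{378} \approx -123.59$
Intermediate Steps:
$r{\left(m \right)} = 4 m$
$Q{\left(x \right)} = -4 + 2 x \left(-7 - \frac{27}{2 x}\right)$ ($Q{\left(x \right)} = -4 + \left(x + x\right) \left(\frac{-10 - 17}{x + x} - 7\right) = -4 + 2 x \left(- \frac{27}{2 x} - 7\right) = -4 + 2 x \left(-7 - \frac{27}{2 x}\right)$)
$\frac{4090}{756} + Q{\left(o{\left(r{\left(-2 \right)} \right)} \right)} = \frac{4090}{756} - 129 = 4090 \cdot \frac{1}{756} - 129 = \frac{2045}{378} - 129 = - \frac{46717}{378}$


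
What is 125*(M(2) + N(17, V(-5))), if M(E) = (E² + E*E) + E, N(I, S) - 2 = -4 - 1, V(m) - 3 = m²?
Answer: 875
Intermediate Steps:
V(m) = 3 + m²
N(I, S) = -3 (N(I, S) = 2 + (-4 - 1) = 2 - 5 = -3)
M(E) = E + 2*E² (M(E) = (E² + E²) + E = 2*E² + E = E + 2*E²)
125*(M(2) + N(17, V(-5))) = 125*(2*(1 + 2*2) - 3) = 125*(2*(1 + 4) - 3) = 125*(2*5 - 3) = 125*(10 - 3) = 125*7 = 875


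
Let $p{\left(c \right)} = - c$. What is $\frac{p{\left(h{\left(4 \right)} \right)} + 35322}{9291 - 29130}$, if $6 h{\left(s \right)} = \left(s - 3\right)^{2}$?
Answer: $- \frac{211931}{119034} \approx -1.7804$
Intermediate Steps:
$h{\left(s \right)} = \frac{\left(-3 + s\right)^{2}}{6}$ ($h{\left(s \right)} = \frac{\left(s - 3\right)^{2}}{6} = \frac{\left(-3 + s\right)^{2}}{6}$)
$\frac{p{\left(h{\left(4 \right)} \right)} + 35322}{9291 - 29130} = \frac{- \frac{\left(-3 + 4\right)^{2}}{6} + 35322}{9291 - 29130} = \frac{- \frac{1^{2}}{6} + 35322}{-19839} = \left(- \frac{1}{6} + 35322\right) \left(- \frac{1}{19839}\right) = \frac{211931}{6} \left(- \frac{1}{19839}\right) = - \frac{211931}{119034}$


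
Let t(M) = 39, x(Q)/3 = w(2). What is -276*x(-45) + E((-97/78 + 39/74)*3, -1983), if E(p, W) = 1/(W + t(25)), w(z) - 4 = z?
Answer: -9657793/1944 ≈ -4968.0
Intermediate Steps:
w(z) = 4 + z
x(Q) = 18 (x(Q) = 3*(4 + 2) = 3*6 = 18)
E(p, W) = 1/(39 + W) (E(p, W) = 1/(W + 39) = 1/(39 + W))
-276*x(-45) + E((-97/78 + 39/74)*3, -1983) = -276*18 + 1/(39 - 1983) = -4968 + 1/(-1944) = -4968 - 1/1944 = -9657793/1944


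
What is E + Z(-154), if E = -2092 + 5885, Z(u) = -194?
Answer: 3599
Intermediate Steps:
E = 3793
E + Z(-154) = 3793 - 194 = 3599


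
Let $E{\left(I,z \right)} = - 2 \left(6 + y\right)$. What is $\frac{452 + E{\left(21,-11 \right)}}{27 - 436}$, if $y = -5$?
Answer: $- \frac{450}{409} \approx -1.1002$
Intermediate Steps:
$E{\left(I,z \right)} = -2$ ($E{\left(I,z \right)} = - 2 \left(6 - 5\right) = \left(-2\right) 1 = -2$)
$\frac{452 + E{\left(21,-11 \right)}}{27 - 436} = \frac{452 - 2}{27 - 436} = \frac{450}{-409} = 450 \left(- \frac{1}{409}\right) = - \frac{450}{409}$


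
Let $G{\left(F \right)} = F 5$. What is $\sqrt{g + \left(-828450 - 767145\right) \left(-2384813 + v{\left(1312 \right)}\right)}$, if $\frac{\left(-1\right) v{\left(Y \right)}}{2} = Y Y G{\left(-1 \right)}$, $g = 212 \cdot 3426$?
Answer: $i \sqrt{23660482371753} \approx 4.8642 \cdot 10^{6} i$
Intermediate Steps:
$g = 726312$
$G{\left(F \right)} = 5 F$
$v{\left(Y \right)} = 10 Y^{2}$ ($v{\left(Y \right)} = - 2 Y Y 5 \left(-1\right) = - 2 Y^{2} \left(-5\right) = - 2 \left(- 5 Y^{2}\right) = 10 Y^{2}$)
$\sqrt{g + \left(-828450 - 767145\right) \left(-2384813 + v{\left(1312 \right)}\right)} = \sqrt{726312 + \left(-828450 - 767145\right) \left(-2384813 + 10 \cdot 1312^{2}\right)} = \sqrt{726312 - 1595595 \left(-2384813 + 10 \cdot 1721344\right)} = \sqrt{726312 - 1595595 \left(-2384813 + 17213440\right)} = \sqrt{726312 - 23660483098065} = \sqrt{-23660482371753} = i \sqrt{23660482371753}$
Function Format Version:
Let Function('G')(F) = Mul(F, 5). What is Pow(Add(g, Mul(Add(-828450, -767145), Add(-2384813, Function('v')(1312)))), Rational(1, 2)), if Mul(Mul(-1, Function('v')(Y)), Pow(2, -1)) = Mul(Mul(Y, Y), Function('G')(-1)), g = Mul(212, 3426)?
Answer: Mul(I, Pow(23660482371753, Rational(1, 2))) ≈ Mul(4.8642e+6, I)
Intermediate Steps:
g = 726312
Function('G')(F) = Mul(5, F)
Function('v')(Y) = Mul(10, Pow(Y, 2)) (Function('v')(Y) = Mul(-2, Mul(Mul(Y, Y), Mul(5, -1))) = Mul(-2, Mul(Pow(Y, 2), -5)) = Mul(-2, Mul(-5, Pow(Y, 2))) = Mul(10, Pow(Y, 2)))
Pow(Add(g, Mul(Add(-828450, -767145), Add(-2384813, Function('v')(1312)))), Rational(1, 2)) = Pow(Add(726312, Mul(Add(-828450, -767145), Add(-2384813, Mul(10, Pow(1312, 2))))), Rational(1, 2)) = Pow(Add(726312, Mul(-1595595, Add(-2384813, Mul(10, 1721344)))), Rational(1, 2)) = Pow(Add(726312, Mul(-1595595, Add(-2384813, 17213440))), Rational(1, 2)) = Pow(Add(726312, Mul(-1595595, 14828627)), Rational(1, 2)) = Pow(Add(726312, -23660483098065), Rational(1, 2)) = Pow(-23660482371753, Rational(1, 2)) = Mul(I, Pow(23660482371753, Rational(1, 2)))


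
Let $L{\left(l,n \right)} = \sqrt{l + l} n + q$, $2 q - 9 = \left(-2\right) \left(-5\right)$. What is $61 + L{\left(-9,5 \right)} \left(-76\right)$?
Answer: $-661 - 1140 i \sqrt{2} \approx -661.0 - 1612.2 i$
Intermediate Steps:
$q = \frac{19}{2}$ ($q = \frac{9}{2} + \frac{\left(-2\right) \left(-5\right)}{2} = \frac{9}{2} + \frac{1}{2} \cdot 10 = \frac{9}{2} + 5 = \frac{19}{2} \approx 9.5$)
$L{\left(l,n \right)} = \frac{19}{2} + n \sqrt{2} \sqrt{l}$ ($L{\left(l,n \right)} = \sqrt{l + l} n + \frac{19}{2} = \sqrt{2 l} n + \frac{19}{2} = \sqrt{2} \sqrt{l} n + \frac{19}{2} = n \sqrt{2} \sqrt{l} + \frac{19}{2} = \frac{19}{2} + n \sqrt{2} \sqrt{l}$)
$61 + L{\left(-9,5 \right)} \left(-76\right) = 61 + \left(\frac{19}{2} + 5 \sqrt{2} \sqrt{-9}\right) \left(-76\right) = 61 + \left(\frac{19}{2} + 5 \sqrt{2} \cdot 3 i\right) \left(-76\right) = 61 + \left(\frac{19}{2} + 15 i \sqrt{2}\right) \left(-76\right) = 61 - \left(722 + 1140 i \sqrt{2}\right) = -661 - 1140 i \sqrt{2}$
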